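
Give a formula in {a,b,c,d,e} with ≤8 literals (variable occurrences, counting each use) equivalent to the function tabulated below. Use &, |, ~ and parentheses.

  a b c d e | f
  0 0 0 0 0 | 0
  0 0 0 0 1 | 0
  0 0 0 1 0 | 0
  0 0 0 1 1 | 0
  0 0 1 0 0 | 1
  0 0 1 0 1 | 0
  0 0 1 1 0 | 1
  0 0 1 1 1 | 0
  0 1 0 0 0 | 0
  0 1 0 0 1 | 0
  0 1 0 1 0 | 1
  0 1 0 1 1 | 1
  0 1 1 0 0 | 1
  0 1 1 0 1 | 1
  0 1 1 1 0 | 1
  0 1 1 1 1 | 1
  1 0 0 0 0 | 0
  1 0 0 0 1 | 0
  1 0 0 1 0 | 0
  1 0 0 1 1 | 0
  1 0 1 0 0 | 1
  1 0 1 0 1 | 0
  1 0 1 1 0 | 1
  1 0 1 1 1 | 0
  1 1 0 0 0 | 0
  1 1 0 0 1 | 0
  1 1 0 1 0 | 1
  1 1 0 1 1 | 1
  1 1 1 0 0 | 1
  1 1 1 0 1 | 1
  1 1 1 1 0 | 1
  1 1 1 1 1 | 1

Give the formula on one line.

((b & d) | ((~e | b) & c))

  (b & d) = 00000000001100110000000000110011
  ~e = 10101010101010101010101010101010
  (~e | b) = 10101010111111111010101011111111
  ((~e | b) & c) = 00001010000011110000101000001111
  ((b & d) | ((~e | b) & c)) = 00001010001111110000101000111111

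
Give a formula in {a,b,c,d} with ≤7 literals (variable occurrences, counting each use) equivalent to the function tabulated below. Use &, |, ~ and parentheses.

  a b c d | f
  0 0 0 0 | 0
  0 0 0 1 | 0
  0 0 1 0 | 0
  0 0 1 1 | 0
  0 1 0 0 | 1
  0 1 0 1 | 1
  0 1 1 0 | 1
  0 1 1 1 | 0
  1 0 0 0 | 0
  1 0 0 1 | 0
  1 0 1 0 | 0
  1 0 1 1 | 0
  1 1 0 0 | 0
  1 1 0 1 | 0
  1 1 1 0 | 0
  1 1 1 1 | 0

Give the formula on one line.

((~a & b) & (~c | ~d))

  ~a = 1111111100000000
  (~a & b) = 0000111100000000
  ~c = 1100110011001100
  ~d = 1010101010101010
  (~c | ~d) = 1110111011101110
  ((~a & b) & (~c | ~d)) = 0000111000000000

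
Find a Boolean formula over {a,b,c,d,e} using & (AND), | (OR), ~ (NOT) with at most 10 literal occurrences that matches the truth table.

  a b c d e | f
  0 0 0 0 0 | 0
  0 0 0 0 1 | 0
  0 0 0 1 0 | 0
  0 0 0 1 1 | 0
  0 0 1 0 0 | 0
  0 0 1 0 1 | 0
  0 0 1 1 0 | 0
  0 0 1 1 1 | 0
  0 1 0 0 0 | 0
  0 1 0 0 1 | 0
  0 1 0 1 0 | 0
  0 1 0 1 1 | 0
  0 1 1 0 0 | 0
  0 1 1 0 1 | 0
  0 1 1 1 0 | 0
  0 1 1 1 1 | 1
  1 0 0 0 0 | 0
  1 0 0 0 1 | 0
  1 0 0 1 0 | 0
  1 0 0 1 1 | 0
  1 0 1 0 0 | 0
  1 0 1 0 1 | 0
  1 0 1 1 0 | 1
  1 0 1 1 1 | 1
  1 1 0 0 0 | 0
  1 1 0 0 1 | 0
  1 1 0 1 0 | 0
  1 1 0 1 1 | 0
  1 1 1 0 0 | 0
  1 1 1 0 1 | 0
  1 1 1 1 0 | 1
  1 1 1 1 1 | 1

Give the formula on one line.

((c | (~e & ~b)) & (((b & e) | ((~d | a) & c)) & d))

  ~e = 10101010101010101010101010101010
  ~b = 11111111000000001111111100000000
  (~e & ~b) = 10101010000000001010101000000000
  (c | (~e & ~b)) = 10101111000011111010111100001111
  (b & e) = 00000000010101010000000001010101
  ~d = 11001100110011001100110011001100
  (~d | a) = 11001100110011001111111111111111
  ((~d | a) & c) = 00001100000011000000111100001111
  ((b & e) | ((~d | a) & c)) = 00001100010111010000111101011111
  (((b & e) | ((~d | a) & c)) & d) = 00000000000100010000001100010011
  ((c | (~e & ~b)) & (((b & e) | ((~d | a) & c)) & d)) = 00000000000000010000001100000011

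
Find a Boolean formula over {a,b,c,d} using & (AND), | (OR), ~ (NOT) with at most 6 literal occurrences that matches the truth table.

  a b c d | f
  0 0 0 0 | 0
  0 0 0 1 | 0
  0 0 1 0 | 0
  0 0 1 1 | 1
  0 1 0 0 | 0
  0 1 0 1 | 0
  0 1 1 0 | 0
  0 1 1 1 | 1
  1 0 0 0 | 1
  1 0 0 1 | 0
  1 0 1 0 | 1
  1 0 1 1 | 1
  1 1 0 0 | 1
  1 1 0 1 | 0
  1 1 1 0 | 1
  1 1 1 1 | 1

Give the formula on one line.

  ~d = 1010101010101010
  (~d | c) = 1011101110111011
  (d | a) = 0101010111111111
  ((~d | c) & (d | a)) = 0001000110111011

((~d | c) & (d | a))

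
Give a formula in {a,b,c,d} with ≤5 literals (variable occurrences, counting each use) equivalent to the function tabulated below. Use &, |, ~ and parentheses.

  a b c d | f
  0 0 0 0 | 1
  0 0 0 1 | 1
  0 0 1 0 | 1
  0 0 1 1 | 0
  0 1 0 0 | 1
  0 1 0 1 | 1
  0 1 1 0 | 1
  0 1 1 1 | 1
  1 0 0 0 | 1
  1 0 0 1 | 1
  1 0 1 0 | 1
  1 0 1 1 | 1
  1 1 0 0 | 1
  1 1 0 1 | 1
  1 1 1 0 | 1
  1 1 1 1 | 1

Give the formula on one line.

(b | (((a & ~b) | ~c) | ~d))

  ~b = 1111000011110000
  (a & ~b) = 0000000011110000
  ~c = 1100110011001100
  ((a & ~b) | ~c) = 1100110011111100
  ~d = 1010101010101010
  (((a & ~b) | ~c) | ~d) = 1110111011111110
  (b | (((a & ~b) | ~c) | ~d)) = 1110111111111111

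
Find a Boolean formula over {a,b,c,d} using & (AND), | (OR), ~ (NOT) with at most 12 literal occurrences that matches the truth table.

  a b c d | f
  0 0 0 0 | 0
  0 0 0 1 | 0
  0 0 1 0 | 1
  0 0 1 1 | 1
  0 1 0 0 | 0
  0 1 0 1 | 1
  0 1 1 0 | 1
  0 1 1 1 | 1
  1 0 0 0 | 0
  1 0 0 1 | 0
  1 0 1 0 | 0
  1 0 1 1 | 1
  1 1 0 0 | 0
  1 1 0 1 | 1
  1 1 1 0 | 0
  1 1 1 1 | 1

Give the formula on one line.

  ~a = 1111111100000000
  (c & ~a) = 0011001100000000
  ((c & ~a) | d) = 0111011101010101
  (b & a) = 0000000000001111
  ~d = 1010101010101010
  (b | ~d) = 1010111110101111
  ((b | ~d) & d) = 0000010100000101
  ((b & a) | ((b | ~d) & d)) = 0000010100001111
  (((b & a) | ((b | ~d) & d)) | c) = 0011011100111111
  (((c & ~a) | d) & (((b & a) | ((b | ~d) & d)) | c)) = 0011011100010101

(((c & ~a) | d) & (((b & a) | ((b | ~d) & d)) | c))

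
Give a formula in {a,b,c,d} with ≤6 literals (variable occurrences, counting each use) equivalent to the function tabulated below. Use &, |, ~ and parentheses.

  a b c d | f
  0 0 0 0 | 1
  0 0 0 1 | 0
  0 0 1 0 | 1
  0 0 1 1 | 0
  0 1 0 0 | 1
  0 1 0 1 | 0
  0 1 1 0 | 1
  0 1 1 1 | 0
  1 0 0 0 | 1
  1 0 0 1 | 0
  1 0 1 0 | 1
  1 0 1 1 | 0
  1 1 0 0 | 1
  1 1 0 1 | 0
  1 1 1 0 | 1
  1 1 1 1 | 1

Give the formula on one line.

  ~d = 1010101010101010
  (b & a) = 0000000000001111
  (c | ~d) = 1011101110111011
  ~a = 1111111100000000
  ((c | ~d) | ~a) = 1111111110111011
  ((b & a) & ((c | ~d) | ~a)) = 0000000000001011
  (~d | ((b & a) & ((c | ~d) | ~a))) = 1010101010101011

(~d | ((b & a) & ((c | ~d) | ~a)))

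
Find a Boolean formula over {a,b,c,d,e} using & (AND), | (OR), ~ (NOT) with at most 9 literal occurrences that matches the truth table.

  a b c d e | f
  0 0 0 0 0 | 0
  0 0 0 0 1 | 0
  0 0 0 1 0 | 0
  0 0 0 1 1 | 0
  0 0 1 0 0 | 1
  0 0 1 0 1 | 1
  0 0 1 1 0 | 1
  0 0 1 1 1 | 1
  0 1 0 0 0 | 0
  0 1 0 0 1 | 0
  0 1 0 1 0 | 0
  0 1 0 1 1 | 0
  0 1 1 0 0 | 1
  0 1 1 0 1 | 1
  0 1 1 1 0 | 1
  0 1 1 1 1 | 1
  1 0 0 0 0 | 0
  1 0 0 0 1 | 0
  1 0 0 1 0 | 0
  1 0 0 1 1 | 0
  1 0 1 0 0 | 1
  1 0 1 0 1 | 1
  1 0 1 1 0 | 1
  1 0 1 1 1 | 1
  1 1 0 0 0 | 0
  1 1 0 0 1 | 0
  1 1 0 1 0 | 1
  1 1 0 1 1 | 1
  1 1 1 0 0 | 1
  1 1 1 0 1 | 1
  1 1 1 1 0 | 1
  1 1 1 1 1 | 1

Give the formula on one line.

((((~a | c) | d) & ((c | b) & a)) | c)

  ~a = 11111111111111110000000000000000
  (~a | c) = 11111111111111110000111100001111
  ((~a | c) | d) = 11111111111111110011111100111111
  (c | b) = 00001111111111110000111111111111
  ((c | b) & a) = 00000000000000000000111111111111
  (((~a | c) | d) & ((c | b) & a)) = 00000000000000000000111100111111
  ((((~a | c) | d) & ((c | b) & a)) | c) = 00001111000011110000111100111111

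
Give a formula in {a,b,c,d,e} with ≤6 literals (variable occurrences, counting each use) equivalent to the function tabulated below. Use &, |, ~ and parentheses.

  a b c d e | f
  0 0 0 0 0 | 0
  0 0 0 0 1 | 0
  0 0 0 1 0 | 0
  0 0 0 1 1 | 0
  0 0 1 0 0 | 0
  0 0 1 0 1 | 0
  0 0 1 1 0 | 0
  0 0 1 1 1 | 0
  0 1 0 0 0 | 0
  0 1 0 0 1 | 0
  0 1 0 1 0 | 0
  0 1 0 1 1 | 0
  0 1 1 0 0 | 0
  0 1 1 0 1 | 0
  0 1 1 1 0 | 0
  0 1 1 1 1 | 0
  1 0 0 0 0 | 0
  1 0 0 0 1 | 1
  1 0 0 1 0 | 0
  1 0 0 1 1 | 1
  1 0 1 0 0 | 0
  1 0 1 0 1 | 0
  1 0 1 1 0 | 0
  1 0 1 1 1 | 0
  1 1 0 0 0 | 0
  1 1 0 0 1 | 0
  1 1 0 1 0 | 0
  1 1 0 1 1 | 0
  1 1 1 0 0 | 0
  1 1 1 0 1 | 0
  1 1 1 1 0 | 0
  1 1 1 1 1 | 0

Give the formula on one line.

  ~c = 11110000111100001111000011110000
  ~b = 11111111000000001111111100000000
  (~b & a) = 00000000000000001111111100000000
  ~a = 11111111111111110000000000000000
  (e | ~a) = 11111111111111110101010101010101
  ((~b & a) & (e | ~a)) = 00000000000000000101010100000000
  (~c & ((~b & a) & (e | ~a))) = 00000000000000000101000000000000

(~c & ((~b & a) & (e | ~a)))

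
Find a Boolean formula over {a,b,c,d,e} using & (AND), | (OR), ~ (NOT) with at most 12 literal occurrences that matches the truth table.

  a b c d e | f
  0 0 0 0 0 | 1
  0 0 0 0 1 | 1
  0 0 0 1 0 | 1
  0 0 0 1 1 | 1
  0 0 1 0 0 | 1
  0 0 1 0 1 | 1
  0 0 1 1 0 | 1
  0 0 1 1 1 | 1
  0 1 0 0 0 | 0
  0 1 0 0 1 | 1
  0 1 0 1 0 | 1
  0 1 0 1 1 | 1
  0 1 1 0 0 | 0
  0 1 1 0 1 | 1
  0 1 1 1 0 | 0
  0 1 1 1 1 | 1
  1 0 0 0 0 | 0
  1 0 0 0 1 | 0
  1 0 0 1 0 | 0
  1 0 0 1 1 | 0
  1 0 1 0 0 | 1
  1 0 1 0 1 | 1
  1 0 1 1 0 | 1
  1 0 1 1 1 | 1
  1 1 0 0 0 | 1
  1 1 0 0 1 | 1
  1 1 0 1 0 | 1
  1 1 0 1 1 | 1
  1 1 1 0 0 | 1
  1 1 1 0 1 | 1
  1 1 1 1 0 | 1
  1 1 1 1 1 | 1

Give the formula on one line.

(((~a | b) | c) & (e | (a | (~b | (d & (~c & ~a))))))

  ~a = 11111111111111110000000000000000
  (~a | b) = 11111111111111110000000011111111
  ((~a | b) | c) = 11111111111111110000111111111111
  ~b = 11111111000000001111111100000000
  ~c = 11110000111100001111000011110000
  (~c & ~a) = 11110000111100000000000000000000
  (d & (~c & ~a)) = 00110000001100000000000000000000
  (~b | (d & (~c & ~a))) = 11111111001100001111111100000000
  (a | (~b | (d & (~c & ~a)))) = 11111111001100001111111111111111
  (e | (a | (~b | (d & (~c & ~a))))) = 11111111011101011111111111111111
  (((~a | b) | c) & (e | (a | (~b | (d & (~c & ~a)))))) = 11111111011101010000111111111111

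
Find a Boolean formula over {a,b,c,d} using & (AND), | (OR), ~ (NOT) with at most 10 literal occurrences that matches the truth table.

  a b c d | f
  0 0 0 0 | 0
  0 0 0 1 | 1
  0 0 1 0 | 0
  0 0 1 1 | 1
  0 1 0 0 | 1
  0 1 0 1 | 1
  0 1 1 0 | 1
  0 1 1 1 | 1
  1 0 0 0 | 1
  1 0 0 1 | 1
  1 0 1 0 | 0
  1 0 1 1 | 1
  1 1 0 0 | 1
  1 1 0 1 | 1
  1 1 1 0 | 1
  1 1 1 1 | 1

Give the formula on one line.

((~b & d) | ((a | b) & ((b & (~b | c)) | (~c | ~a))))

  ~b = 1111000011110000
  (~b & d) = 0101000001010000
  (a | b) = 0000111111111111
  (~b | c) = 1111001111110011
  (b & (~b | c)) = 0000001100000011
  ~c = 1100110011001100
  ~a = 1111111100000000
  (~c | ~a) = 1111111111001100
  ((b & (~b | c)) | (~c | ~a)) = 1111111111001111
  ((a | b) & ((b & (~b | c)) | (~c | ~a))) = 0000111111001111
  ((~b & d) | ((a | b) & ((b & (~b | c)) | (~c | ~a)))) = 0101111111011111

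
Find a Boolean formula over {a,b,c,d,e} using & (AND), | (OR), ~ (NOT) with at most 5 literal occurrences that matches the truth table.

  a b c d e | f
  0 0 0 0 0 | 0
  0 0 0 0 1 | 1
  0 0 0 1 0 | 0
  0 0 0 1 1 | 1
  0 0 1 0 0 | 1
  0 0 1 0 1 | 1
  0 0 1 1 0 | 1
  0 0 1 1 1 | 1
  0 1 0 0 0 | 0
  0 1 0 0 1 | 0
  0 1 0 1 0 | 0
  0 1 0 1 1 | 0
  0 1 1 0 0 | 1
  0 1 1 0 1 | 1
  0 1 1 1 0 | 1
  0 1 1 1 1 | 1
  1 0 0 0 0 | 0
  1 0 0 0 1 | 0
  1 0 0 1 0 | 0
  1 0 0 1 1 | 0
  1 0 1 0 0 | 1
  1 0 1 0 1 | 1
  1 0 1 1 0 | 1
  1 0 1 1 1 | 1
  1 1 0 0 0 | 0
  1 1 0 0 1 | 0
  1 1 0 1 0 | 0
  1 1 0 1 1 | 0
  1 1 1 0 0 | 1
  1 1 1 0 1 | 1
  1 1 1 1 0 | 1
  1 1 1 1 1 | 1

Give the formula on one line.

(((~b & (e & ~a)) & ~c) | c)

  ~b = 11111111000000001111111100000000
  ~a = 11111111111111110000000000000000
  (e & ~a) = 01010101010101010000000000000000
  (~b & (e & ~a)) = 01010101000000000000000000000000
  ~c = 11110000111100001111000011110000
  ((~b & (e & ~a)) & ~c) = 01010000000000000000000000000000
  (((~b & (e & ~a)) & ~c) | c) = 01011111000011110000111100001111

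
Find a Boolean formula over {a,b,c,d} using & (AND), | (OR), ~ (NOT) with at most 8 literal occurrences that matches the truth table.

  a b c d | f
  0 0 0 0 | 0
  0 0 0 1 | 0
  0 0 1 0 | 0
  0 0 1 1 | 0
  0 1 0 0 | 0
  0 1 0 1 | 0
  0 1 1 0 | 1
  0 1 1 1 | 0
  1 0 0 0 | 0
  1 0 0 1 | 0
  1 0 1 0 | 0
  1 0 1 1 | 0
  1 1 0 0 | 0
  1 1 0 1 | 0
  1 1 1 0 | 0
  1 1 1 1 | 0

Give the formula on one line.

  ~b = 1111000011110000
  ~a = 1111111100000000
  (~b & ~a) = 1111000000000000
  ~d = 1010101010101010
  ((~b & ~a) & ~d) = 1010000000000000
  (((~b & ~a) & ~d) | c) = 1011001100110011
  ((((~b & ~a) & ~d) | c) & ~a) = 1011001100000000
  (d | b) = 0101111101011111
  ((d | b) & ~d) = 0000101000001010
  (((((~b & ~a) & ~d) | c) & ~a) & ((d | b) & ~d)) = 0000001000000000

(((((~b & ~a) & ~d) | c) & ~a) & ((d | b) & ~d))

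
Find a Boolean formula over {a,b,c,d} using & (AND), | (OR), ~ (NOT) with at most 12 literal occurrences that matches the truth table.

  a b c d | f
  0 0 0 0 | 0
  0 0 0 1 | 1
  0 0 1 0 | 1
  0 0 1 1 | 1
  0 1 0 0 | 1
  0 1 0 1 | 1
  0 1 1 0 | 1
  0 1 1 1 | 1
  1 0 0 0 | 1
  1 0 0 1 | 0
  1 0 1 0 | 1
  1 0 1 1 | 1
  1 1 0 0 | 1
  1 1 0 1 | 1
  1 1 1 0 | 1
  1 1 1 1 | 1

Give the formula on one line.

(c | (b | ((b | (~a | ~d)) & ((~c | a) & (d | a)))))

  ~a = 1111111100000000
  ~d = 1010101010101010
  (~a | ~d) = 1111111110101010
  (b | (~a | ~d)) = 1111111110101111
  ~c = 1100110011001100
  (~c | a) = 1100110011111111
  (d | a) = 0101010111111111
  ((~c | a) & (d | a)) = 0100010011111111
  ((b | (~a | ~d)) & ((~c | a) & (d | a))) = 0100010010101111
  (b | ((b | (~a | ~d)) & ((~c | a) & (d | a)))) = 0100111110101111
  (c | (b | ((b | (~a | ~d)) & ((~c | a) & (d | a))))) = 0111111110111111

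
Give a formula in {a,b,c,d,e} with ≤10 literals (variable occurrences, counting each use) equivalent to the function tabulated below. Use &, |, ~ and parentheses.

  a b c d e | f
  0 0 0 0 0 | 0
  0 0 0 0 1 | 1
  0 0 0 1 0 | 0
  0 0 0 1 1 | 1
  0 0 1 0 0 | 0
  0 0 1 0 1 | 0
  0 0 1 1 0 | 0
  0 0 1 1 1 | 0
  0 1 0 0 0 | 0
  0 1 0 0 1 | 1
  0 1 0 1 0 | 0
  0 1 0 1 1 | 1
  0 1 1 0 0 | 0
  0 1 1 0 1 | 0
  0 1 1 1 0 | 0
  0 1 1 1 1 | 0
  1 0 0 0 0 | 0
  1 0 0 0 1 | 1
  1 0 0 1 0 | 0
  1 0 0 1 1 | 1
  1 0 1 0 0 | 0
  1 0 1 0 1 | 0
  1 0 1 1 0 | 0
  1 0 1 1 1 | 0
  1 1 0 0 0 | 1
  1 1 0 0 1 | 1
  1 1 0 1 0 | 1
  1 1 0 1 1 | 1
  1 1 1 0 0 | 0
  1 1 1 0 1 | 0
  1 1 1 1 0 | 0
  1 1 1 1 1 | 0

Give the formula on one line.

(((~c & a) & b) | ((~c & (~b | e)) & (e | b)))

  ~c = 11110000111100001111000011110000
  (~c & a) = 00000000000000001111000011110000
  ((~c & a) & b) = 00000000000000000000000011110000
  ~b = 11111111000000001111111100000000
  (~b | e) = 11111111010101011111111101010101
  (~c & (~b | e)) = 11110000010100001111000001010000
  (e | b) = 01010101111111110101010111111111
  ((~c & (~b | e)) & (e | b)) = 01010000010100000101000001010000
  (((~c & a) & b) | ((~c & (~b | e)) & (e | b))) = 01010000010100000101000011110000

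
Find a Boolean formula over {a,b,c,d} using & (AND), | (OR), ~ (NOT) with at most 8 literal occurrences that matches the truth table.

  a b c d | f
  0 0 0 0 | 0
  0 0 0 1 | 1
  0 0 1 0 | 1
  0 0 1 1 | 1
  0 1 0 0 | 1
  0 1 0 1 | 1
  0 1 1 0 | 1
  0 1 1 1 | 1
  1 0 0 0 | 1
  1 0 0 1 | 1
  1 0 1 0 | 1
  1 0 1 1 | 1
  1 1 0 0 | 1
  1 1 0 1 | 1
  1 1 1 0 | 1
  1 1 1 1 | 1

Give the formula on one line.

  (b | c) = 0011111100111111
  ~a = 1111111100000000
  ((b | c) & ~a) = 0011111100000000
  ~d = 1010101010101010
  (((b | c) & ~a) & ~d) = 0010101000000000
  (d | (((b | c) & ~a) & ~d)) = 0111111101010101
  (d | a) = 0101010111111111
  ((d | (((b | c) & ~a) & ~d)) | (d | a)) = 0111111111111111

((d | (((b | c) & ~a) & ~d)) | (d | a))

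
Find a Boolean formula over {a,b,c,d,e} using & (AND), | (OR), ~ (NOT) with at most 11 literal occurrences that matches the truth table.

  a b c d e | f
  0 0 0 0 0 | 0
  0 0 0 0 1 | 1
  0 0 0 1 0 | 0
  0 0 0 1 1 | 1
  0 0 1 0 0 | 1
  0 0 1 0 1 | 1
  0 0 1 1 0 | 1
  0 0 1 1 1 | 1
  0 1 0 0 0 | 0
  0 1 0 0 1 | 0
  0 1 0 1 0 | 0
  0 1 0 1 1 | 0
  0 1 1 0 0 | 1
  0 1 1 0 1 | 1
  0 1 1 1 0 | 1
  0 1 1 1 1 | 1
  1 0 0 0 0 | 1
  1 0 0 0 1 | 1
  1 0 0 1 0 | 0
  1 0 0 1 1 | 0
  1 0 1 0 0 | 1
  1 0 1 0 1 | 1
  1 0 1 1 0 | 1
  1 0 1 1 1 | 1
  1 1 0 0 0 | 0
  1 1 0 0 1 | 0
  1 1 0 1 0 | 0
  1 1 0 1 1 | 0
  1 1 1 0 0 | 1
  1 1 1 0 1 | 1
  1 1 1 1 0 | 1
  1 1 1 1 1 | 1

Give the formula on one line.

((~b & (((e & ~c) | (a & ~b)) & (~d | (~a & e)))) | c)

  ~b = 11111111000000001111111100000000
  ~c = 11110000111100001111000011110000
  (e & ~c) = 01010000010100000101000001010000
  (a & ~b) = 00000000000000001111111100000000
  ((e & ~c) | (a & ~b)) = 01010000010100001111111101010000
  ~d = 11001100110011001100110011001100
  ~a = 11111111111111110000000000000000
  (~a & e) = 01010101010101010000000000000000
  (~d | (~a & e)) = 11011101110111011100110011001100
  (((e & ~c) | (a & ~b)) & (~d | (~a & e))) = 01010000010100001100110001000000
  (~b & (((e & ~c) | (a & ~b)) & (~d | (~a & e)))) = 01010000000000001100110000000000
  ((~b & (((e & ~c) | (a & ~b)) & (~d | (~a & e)))) | c) = 01011111000011111100111100001111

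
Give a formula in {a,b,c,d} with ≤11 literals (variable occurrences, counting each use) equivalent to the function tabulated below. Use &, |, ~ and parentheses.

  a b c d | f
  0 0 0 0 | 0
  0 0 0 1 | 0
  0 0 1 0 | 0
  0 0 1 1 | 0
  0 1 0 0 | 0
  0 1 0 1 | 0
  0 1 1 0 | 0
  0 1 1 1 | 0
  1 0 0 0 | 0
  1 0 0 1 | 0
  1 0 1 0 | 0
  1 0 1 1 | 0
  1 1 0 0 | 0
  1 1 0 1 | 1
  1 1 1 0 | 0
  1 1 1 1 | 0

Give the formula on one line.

(((a | ~b) & ((c & ~b) | d)) & (b & (a & ~c)))

  ~b = 1111000011110000
  (a | ~b) = 1111000011111111
  (c & ~b) = 0011000000110000
  ((c & ~b) | d) = 0111010101110101
  ((a | ~b) & ((c & ~b) | d)) = 0111000001110101
  ~c = 1100110011001100
  (a & ~c) = 0000000011001100
  (b & (a & ~c)) = 0000000000001100
  (((a | ~b) & ((c & ~b) | d)) & (b & (a & ~c))) = 0000000000000100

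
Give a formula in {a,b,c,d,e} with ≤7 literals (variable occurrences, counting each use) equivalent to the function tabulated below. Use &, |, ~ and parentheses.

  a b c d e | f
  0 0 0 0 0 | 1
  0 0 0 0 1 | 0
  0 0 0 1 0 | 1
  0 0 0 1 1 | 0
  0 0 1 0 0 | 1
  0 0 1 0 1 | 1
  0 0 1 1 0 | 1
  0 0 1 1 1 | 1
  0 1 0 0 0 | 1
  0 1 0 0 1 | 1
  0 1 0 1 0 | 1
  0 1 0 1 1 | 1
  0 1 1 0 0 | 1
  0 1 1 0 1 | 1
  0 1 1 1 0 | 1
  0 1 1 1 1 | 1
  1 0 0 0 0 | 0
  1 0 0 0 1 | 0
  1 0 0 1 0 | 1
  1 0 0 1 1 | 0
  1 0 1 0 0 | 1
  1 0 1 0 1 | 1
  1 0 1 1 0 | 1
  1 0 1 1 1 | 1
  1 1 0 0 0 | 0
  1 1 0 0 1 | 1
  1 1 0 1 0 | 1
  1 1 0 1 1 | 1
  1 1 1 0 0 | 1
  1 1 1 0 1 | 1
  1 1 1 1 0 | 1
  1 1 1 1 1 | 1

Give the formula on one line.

  ~a = 11111111111111110000000000000000
  (~a | e) = 11111111111111110101010101010101
  ~e = 10101010101010101010101010101010
  (~e | b) = 10101010111111111010101011111111
  ((~a | e) & (~e | b)) = 10101010111111110000000001010101
  (~e & d) = 00100010001000100010001000100010
  (((~a | e) & (~e | b)) | (~e & d)) = 10101010111111110010001001110111
  (c | (((~a | e) & (~e | b)) | (~e & d))) = 10101111111111110010111101111111

(c | (((~a | e) & (~e | b)) | (~e & d)))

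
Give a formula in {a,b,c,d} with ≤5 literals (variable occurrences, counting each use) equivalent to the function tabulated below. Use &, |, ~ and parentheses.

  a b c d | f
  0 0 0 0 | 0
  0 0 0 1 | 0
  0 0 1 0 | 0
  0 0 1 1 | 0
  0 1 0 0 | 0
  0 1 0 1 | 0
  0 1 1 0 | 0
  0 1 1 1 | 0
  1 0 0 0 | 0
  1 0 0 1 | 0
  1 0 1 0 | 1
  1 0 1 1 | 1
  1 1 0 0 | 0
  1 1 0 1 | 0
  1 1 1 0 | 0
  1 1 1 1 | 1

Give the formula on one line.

(a & (c & (~b | d)))

  ~b = 1111000011110000
  (~b | d) = 1111010111110101
  (c & (~b | d)) = 0011000100110001
  (a & (c & (~b | d))) = 0000000000110001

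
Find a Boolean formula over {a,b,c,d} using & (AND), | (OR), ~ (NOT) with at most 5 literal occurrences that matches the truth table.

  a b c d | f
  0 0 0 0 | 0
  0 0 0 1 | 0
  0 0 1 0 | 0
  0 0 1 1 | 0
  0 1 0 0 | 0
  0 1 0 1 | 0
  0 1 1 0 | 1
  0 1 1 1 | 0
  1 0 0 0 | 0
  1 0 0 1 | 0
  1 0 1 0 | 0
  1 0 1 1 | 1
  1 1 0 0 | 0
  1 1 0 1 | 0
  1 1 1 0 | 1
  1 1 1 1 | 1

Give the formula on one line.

(((a | ~d) & (d | b)) & c)

  ~d = 1010101010101010
  (a | ~d) = 1010101011111111
  (d | b) = 0101111101011111
  ((a | ~d) & (d | b)) = 0000101001011111
  (((a | ~d) & (d | b)) & c) = 0000001000010011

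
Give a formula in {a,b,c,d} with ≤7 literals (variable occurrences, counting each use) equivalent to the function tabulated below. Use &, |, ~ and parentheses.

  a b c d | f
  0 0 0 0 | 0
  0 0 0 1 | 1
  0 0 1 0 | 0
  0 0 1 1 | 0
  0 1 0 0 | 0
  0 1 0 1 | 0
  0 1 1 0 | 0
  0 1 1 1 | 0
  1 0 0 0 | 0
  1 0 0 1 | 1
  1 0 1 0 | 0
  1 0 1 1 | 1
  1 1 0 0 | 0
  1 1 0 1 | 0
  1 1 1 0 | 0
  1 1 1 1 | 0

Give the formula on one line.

  ~c = 1100110011001100
  (~c | a) = 1100110011111111
  ~b = 1111000011110000
  ((~c | a) & ~b) = 1100000011110000
  (d & ((~c | a) & ~b)) = 0100000001010000

(d & ((~c | a) & ~b))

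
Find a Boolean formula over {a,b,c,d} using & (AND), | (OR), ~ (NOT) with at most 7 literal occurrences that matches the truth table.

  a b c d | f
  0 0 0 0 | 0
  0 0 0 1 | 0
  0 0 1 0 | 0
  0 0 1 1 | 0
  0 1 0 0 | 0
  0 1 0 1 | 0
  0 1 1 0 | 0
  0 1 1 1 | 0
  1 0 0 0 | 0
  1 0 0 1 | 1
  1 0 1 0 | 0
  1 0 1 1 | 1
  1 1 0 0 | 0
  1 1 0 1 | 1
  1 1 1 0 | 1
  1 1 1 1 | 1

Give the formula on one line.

(((d | ~a) | b) & ((d & a) | (c & a)))

  ~a = 1111111100000000
  (d | ~a) = 1111111101010101
  ((d | ~a) | b) = 1111111101011111
  (d & a) = 0000000001010101
  (c & a) = 0000000000110011
  ((d & a) | (c & a)) = 0000000001110111
  (((d | ~a) | b) & ((d & a) | (c & a))) = 0000000001010111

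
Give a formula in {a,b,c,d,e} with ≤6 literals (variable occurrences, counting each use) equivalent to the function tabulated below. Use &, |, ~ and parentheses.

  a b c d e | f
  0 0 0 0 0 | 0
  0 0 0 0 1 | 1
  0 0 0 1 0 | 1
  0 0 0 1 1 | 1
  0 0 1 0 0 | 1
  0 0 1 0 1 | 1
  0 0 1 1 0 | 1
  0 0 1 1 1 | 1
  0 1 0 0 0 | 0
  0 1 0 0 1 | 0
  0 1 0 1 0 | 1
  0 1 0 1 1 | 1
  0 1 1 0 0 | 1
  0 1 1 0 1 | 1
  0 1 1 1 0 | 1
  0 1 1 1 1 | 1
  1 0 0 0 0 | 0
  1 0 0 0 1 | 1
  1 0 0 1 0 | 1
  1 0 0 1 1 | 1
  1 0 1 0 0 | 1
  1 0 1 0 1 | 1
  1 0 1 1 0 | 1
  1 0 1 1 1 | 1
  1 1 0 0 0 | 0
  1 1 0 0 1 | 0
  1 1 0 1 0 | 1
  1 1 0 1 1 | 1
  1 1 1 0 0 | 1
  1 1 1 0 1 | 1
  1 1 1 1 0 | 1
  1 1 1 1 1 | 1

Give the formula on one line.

  (d | c) = 00111111001111110011111100111111
  ~b = 11111111000000001111111100000000
  (~b | c) = 11111111000011111111111100001111
  ((~b | c) & e) = 01010101000001010101010100000101
  ((d | c) | ((~b | c) & e)) = 01111111001111110111111100111111

((d | c) | ((~b | c) & e))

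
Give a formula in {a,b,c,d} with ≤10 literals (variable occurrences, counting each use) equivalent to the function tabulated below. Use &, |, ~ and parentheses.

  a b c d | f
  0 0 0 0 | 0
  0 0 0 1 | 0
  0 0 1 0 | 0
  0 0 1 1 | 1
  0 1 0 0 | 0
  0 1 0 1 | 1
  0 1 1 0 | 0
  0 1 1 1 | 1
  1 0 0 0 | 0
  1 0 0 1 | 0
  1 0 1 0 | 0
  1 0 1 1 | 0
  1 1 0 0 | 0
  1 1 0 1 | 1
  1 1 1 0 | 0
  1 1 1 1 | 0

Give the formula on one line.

(((~c & b) | (d & (~a & c))) & (d | c))

  ~c = 1100110011001100
  (~c & b) = 0000110000001100
  ~a = 1111111100000000
  (~a & c) = 0011001100000000
  (d & (~a & c)) = 0001000100000000
  ((~c & b) | (d & (~a & c))) = 0001110100001100
  (d | c) = 0111011101110111
  (((~c & b) | (d & (~a & c))) & (d | c)) = 0001010100000100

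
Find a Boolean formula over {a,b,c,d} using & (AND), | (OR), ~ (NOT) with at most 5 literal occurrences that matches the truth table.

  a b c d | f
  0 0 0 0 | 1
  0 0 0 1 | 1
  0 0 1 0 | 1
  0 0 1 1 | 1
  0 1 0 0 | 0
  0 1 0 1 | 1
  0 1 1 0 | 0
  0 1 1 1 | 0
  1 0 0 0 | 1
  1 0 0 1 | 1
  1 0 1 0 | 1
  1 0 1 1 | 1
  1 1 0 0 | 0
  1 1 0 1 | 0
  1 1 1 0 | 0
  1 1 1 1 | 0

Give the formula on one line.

(~b | (d & (~a & ~c)))

  ~b = 1111000011110000
  ~a = 1111111100000000
  ~c = 1100110011001100
  (~a & ~c) = 1100110000000000
  (d & (~a & ~c)) = 0100010000000000
  (~b | (d & (~a & ~c))) = 1111010011110000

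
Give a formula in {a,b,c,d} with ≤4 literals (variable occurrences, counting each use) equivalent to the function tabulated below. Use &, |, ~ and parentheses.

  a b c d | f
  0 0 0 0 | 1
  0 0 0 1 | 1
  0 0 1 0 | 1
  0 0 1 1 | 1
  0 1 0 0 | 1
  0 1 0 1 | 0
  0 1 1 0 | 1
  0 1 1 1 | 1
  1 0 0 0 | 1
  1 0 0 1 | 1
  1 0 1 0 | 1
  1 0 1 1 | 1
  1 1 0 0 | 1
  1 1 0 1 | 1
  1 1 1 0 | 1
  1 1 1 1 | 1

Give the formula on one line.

(~b | (~d | (c | a)))

  ~b = 1111000011110000
  ~d = 1010101010101010
  (c | a) = 0011001111111111
  (~d | (c | a)) = 1011101111111111
  (~b | (~d | (c | a))) = 1111101111111111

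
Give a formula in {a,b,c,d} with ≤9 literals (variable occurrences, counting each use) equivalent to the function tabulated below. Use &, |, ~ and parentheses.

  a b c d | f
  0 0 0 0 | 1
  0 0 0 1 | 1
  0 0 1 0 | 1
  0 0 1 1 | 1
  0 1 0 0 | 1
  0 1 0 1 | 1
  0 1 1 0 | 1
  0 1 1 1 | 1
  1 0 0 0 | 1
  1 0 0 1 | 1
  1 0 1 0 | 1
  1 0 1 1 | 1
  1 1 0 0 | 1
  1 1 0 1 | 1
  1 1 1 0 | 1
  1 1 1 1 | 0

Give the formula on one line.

(((c & ~b) | (((c & ~d) & (b & c)) | ~a)) | ~c)

  ~b = 1111000011110000
  (c & ~b) = 0011000000110000
  ~d = 1010101010101010
  (c & ~d) = 0010001000100010
  (b & c) = 0000001100000011
  ((c & ~d) & (b & c)) = 0000001000000010
  ~a = 1111111100000000
  (((c & ~d) & (b & c)) | ~a) = 1111111100000010
  ((c & ~b) | (((c & ~d) & (b & c)) | ~a)) = 1111111100110010
  ~c = 1100110011001100
  (((c & ~b) | (((c & ~d) & (b & c)) | ~a)) | ~c) = 1111111111111110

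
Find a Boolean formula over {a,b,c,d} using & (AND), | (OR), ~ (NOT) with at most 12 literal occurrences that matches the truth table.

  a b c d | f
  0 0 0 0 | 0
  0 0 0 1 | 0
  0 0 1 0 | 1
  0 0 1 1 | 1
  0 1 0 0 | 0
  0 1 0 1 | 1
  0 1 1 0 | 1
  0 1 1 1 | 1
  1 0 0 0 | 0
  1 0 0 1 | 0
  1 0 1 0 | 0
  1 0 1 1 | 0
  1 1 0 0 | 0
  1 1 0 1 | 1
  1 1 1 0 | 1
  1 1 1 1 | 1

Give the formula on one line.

  ~d = 1010101010101010
  (~d & b) = 0000101000001010
  ~a = 1111111100000000
  ((~d & b) | ~a) = 1111111100001010
  ~b = 1111000011110000
  (~b & d) = 0101000001010000
  ((~b & d) | ~d) = 1111101011111010
  (c & ((~b & d) | ~d)) = 0011001000110010
  (((~d & b) | ~a) & (c & ((~b & d) | ~d))) = 0011001000000010
  (b & d) = 0000010100000101
  ((((~d & b) | ~a) & (c & ((~b & d) | ~d))) | (b & d)) = 0011011100000111

((((~d & b) | ~a) & (c & ((~b & d) | ~d))) | (b & d))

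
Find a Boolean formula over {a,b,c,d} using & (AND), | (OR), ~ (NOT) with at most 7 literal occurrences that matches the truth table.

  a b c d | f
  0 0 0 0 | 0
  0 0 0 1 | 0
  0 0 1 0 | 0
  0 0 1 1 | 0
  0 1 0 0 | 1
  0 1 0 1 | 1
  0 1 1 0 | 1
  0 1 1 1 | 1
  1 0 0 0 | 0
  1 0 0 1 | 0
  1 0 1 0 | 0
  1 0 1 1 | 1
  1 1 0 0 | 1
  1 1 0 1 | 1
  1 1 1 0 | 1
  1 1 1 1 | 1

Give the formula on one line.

(b | ((a & d) & (c & a)))

  (a & d) = 0000000001010101
  (c & a) = 0000000000110011
  ((a & d) & (c & a)) = 0000000000010001
  (b | ((a & d) & (c & a))) = 0000111100011111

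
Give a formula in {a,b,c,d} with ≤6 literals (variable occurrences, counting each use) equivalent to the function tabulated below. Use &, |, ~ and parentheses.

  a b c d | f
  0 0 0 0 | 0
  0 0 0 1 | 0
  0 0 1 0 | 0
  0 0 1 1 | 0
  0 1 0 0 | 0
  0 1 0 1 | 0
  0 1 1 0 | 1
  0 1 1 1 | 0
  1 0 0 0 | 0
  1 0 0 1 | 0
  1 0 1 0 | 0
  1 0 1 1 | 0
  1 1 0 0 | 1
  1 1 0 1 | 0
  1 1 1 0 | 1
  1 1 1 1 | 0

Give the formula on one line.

(~d & ((c | a) & b))

  ~d = 1010101010101010
  (c | a) = 0011001111111111
  ((c | a) & b) = 0000001100001111
  (~d & ((c | a) & b)) = 0000001000001010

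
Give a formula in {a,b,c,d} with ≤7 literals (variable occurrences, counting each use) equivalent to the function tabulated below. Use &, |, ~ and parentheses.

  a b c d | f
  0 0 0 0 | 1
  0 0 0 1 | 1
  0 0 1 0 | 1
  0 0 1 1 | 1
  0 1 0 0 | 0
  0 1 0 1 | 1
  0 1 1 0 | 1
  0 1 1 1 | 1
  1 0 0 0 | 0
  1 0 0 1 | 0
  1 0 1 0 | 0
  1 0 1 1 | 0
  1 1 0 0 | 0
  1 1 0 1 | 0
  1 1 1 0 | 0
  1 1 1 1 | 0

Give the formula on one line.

(~a & (((~b | d) | c) & (~c | (~a & c))))

  ~a = 1111111100000000
  ~b = 1111000011110000
  (~b | d) = 1111010111110101
  ((~b | d) | c) = 1111011111110111
  ~c = 1100110011001100
  (~a & c) = 0011001100000000
  (~c | (~a & c)) = 1111111111001100
  (((~b | d) | c) & (~c | (~a & c))) = 1111011111000100
  (~a & (((~b | d) | c) & (~c | (~a & c)))) = 1111011100000000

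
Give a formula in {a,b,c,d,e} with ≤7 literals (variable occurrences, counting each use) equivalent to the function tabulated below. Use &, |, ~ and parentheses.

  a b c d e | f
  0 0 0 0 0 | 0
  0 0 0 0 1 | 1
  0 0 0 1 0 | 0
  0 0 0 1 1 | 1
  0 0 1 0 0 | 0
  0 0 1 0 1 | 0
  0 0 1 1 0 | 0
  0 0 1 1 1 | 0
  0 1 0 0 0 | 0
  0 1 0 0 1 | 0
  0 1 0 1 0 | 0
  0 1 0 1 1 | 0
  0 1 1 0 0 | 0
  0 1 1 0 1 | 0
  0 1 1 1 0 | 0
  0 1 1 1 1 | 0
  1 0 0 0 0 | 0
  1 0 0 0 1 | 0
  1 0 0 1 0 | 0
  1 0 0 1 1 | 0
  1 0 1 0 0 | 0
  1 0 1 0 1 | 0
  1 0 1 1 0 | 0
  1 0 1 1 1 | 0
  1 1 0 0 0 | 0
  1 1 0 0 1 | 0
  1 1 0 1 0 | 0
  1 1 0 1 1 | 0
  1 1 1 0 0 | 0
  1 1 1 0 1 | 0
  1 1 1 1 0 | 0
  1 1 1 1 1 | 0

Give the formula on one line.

  ~a = 11111111111111110000000000000000
  (~a | c) = 11111111111111110000111100001111
  ~c = 11110000111100001111000011110000
  (e & ~c) = 01010000010100000101000001010000
  ((~a | c) & (e & ~c)) = 01010000010100000000000000000000
  ~b = 11111111000000001111111100000000
  (((~a | c) & (e & ~c)) & ~b) = 01010000000000000000000000000000

(((~a | c) & (e & ~c)) & ~b)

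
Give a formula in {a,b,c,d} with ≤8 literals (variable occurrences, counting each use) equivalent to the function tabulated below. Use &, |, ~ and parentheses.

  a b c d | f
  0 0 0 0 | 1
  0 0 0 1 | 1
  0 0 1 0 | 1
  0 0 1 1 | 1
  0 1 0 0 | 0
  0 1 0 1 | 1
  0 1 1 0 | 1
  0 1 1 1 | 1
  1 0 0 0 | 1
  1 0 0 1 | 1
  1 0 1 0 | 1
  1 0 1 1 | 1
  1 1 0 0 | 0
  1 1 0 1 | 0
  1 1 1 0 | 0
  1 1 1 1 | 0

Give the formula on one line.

(((~b | ~a) & (c | ~b)) | (~a & (d & b)))

  ~b = 1111000011110000
  ~a = 1111111100000000
  (~b | ~a) = 1111111111110000
  (c | ~b) = 1111001111110011
  ((~b | ~a) & (c | ~b)) = 1111001111110000
  (d & b) = 0000010100000101
  (~a & (d & b)) = 0000010100000000
  (((~b | ~a) & (c | ~b)) | (~a & (d & b))) = 1111011111110000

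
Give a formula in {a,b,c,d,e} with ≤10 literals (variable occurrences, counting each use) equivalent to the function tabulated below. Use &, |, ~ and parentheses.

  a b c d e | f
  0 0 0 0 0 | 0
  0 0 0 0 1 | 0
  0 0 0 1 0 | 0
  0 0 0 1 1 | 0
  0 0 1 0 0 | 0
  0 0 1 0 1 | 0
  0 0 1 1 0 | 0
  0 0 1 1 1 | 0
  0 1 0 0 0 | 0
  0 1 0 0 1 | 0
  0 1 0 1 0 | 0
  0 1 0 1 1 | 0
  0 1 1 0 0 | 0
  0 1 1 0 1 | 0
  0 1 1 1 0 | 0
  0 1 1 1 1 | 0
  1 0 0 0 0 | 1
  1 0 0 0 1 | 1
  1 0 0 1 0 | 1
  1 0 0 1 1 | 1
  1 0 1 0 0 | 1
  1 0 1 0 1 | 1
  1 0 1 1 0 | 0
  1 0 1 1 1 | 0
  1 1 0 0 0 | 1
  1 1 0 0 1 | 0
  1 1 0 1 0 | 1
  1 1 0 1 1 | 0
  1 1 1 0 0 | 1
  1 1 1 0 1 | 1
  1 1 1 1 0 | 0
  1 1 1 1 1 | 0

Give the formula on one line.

  ~d = 11001100110011001100110011001100
  ~c = 11110000111100001111000011110000
  (~d | ~c) = 11111100111111001111110011111100
  (a & (~d | ~c)) = 00000000000000001111110011111100
  ~e = 10101010101010101010101010101010
  (b & ~e) = 00000000101010100000000010101010
  ~a = 11111111111111110000000000000000
  ((b & ~e) | ~a) = 11111111111111110000000010101010
  (c | ((b & ~e) | ~a)) = 11111111111111110000111110101111
  ~b = 11111111000000001111111100000000
  ((c | ((b & ~e) | ~a)) | ~b) = 11111111111111111111111110101111
  ((a & (~d | ~c)) & ((c | ((b & ~e) | ~a)) | ~b)) = 00000000000000001111110010101100

((a & (~d | ~c)) & ((c | ((b & ~e) | ~a)) | ~b))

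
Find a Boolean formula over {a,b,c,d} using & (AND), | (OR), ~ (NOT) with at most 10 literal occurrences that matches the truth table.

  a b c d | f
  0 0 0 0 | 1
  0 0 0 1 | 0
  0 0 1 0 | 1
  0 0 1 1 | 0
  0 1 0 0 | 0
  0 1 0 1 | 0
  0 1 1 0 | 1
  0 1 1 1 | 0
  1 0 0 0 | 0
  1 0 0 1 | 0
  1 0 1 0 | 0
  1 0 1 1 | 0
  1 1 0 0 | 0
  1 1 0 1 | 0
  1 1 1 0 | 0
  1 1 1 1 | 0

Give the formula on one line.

((~a | (b & ~c)) & ((~b | c) & (~d | a)))

  ~a = 1111111100000000
  ~c = 1100110011001100
  (b & ~c) = 0000110000001100
  (~a | (b & ~c)) = 1111111100001100
  ~b = 1111000011110000
  (~b | c) = 1111001111110011
  ~d = 1010101010101010
  (~d | a) = 1010101011111111
  ((~b | c) & (~d | a)) = 1010001011110011
  ((~a | (b & ~c)) & ((~b | c) & (~d | a))) = 1010001000000000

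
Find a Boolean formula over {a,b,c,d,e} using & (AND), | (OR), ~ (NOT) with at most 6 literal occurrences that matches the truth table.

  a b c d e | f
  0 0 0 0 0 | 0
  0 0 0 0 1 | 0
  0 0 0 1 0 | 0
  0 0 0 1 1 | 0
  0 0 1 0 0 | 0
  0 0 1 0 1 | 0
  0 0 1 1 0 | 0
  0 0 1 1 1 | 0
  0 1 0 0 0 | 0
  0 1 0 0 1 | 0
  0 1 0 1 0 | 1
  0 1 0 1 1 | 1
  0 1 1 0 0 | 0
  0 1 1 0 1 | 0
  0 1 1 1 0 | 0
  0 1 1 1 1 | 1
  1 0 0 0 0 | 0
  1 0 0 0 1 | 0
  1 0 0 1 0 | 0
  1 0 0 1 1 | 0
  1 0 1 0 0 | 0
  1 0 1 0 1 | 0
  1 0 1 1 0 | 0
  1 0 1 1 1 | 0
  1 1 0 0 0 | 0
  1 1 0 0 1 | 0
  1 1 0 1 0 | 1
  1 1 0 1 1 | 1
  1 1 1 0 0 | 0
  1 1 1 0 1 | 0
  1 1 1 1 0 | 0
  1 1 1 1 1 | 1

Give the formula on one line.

  (b & d) = 00000000001100110000000000110011
  ~c = 11110000111100001111000011110000
  (~c | e) = 11110101111101011111010111110101
  ((b & d) & (~c | e)) = 00000000001100010000000000110001

((b & d) & (~c | e))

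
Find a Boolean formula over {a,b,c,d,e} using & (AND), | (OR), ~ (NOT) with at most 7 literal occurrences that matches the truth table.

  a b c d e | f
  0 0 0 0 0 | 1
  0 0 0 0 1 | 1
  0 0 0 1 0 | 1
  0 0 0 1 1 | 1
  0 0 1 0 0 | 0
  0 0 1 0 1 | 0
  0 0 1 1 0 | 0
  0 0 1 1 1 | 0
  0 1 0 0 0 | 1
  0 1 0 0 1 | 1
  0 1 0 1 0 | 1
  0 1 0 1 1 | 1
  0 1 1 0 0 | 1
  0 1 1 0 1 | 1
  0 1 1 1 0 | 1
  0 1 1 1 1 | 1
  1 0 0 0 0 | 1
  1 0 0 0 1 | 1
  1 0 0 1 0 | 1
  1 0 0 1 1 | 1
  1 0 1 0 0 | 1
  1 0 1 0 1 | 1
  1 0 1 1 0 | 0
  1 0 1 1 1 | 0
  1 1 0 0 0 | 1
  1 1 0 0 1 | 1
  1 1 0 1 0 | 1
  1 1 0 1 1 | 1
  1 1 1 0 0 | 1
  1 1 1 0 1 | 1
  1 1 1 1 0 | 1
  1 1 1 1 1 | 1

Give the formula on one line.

(b | ((~d & a) | ((d & b) | ~c)))

  ~d = 11001100110011001100110011001100
  (~d & a) = 00000000000000001100110011001100
  (d & b) = 00000000001100110000000000110011
  ~c = 11110000111100001111000011110000
  ((d & b) | ~c) = 11110000111100111111000011110011
  ((~d & a) | ((d & b) | ~c)) = 11110000111100111111110011111111
  (b | ((~d & a) | ((d & b) | ~c))) = 11110000111111111111110011111111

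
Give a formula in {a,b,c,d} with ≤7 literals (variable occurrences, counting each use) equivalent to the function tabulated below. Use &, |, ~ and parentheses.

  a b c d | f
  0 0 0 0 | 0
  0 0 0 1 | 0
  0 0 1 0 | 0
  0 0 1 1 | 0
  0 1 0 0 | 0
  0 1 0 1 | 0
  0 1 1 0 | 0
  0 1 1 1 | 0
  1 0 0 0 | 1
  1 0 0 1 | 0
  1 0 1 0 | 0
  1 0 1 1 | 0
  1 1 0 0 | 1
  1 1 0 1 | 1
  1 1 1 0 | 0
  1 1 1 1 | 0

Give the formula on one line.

  ~d = 1010101010101010
  (b | ~d) = 1010111110101111
  ~a = 1111111100000000
  ((b | ~d) | ~a) = 1111111110101111
  (((b | ~d) | ~a) & a) = 0000000010101111
  ~c = 1100110011001100
  ((((b | ~d) | ~a) & a) & ~c) = 0000000010001100

((((b | ~d) | ~a) & a) & ~c)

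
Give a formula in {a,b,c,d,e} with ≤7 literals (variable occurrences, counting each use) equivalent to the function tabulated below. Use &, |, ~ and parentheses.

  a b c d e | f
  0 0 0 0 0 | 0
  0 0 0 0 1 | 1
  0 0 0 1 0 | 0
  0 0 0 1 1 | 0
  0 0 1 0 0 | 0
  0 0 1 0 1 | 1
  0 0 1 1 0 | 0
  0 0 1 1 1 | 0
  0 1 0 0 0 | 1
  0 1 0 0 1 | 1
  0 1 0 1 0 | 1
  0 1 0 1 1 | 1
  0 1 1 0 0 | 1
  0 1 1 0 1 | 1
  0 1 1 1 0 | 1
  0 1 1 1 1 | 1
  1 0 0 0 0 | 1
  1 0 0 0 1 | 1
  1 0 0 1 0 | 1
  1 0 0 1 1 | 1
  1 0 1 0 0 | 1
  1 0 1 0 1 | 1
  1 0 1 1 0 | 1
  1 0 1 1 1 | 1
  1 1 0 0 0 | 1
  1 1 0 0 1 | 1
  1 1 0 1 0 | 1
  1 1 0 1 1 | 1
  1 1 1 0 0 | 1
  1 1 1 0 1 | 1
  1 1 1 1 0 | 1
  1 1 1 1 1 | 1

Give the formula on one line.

  ~d = 11001100110011001100110011001100
  (~d & e) = 01000100010001000100010001000100
  (b | (~d & e)) = 01000100111111110100010011111111
  ((b | (~d & e)) | a) = 01000100111111111111111111111111

((b | (~d & e)) | a)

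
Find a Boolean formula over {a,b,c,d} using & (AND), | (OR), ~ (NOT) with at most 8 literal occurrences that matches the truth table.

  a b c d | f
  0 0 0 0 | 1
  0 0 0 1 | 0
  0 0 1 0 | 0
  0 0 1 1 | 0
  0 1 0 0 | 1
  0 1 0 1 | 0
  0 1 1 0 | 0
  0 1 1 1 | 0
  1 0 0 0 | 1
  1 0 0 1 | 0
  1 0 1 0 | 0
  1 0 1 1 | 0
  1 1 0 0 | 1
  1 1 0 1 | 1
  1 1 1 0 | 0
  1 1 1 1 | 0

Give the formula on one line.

  (a & d) = 0000000001010101
  ((a & d) & b) = 0000000000000101
  ~c = 1100110011001100
  ~d = 1010101010101010
  (~c & ~d) = 1000100010001000
  (((a & d) & b) | (~c & ~d)) = 1000100010001101
  ((((a & d) & b) | (~c & ~d)) & ~c) = 1000100010001100

((((a & d) & b) | (~c & ~d)) & ~c)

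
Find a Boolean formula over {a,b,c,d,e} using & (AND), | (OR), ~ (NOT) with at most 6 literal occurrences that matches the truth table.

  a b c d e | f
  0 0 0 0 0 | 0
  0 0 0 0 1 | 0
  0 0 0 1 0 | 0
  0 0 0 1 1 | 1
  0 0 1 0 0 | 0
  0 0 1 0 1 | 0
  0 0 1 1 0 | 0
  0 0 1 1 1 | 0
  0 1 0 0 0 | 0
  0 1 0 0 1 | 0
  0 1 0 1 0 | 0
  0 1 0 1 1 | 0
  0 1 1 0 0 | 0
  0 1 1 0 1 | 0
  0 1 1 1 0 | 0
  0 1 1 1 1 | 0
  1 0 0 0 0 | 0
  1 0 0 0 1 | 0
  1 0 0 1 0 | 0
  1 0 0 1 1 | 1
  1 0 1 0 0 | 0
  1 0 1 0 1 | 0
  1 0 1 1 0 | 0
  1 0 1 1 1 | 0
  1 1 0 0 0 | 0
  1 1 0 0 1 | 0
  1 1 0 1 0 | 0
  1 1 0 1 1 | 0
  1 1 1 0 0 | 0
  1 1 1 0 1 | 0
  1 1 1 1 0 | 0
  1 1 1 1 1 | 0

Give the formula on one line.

(((e & ~c) & ~b) & (d | b))

  ~c = 11110000111100001111000011110000
  (e & ~c) = 01010000010100000101000001010000
  ~b = 11111111000000001111111100000000
  ((e & ~c) & ~b) = 01010000000000000101000000000000
  (d | b) = 00110011111111110011001111111111
  (((e & ~c) & ~b) & (d | b)) = 00010000000000000001000000000000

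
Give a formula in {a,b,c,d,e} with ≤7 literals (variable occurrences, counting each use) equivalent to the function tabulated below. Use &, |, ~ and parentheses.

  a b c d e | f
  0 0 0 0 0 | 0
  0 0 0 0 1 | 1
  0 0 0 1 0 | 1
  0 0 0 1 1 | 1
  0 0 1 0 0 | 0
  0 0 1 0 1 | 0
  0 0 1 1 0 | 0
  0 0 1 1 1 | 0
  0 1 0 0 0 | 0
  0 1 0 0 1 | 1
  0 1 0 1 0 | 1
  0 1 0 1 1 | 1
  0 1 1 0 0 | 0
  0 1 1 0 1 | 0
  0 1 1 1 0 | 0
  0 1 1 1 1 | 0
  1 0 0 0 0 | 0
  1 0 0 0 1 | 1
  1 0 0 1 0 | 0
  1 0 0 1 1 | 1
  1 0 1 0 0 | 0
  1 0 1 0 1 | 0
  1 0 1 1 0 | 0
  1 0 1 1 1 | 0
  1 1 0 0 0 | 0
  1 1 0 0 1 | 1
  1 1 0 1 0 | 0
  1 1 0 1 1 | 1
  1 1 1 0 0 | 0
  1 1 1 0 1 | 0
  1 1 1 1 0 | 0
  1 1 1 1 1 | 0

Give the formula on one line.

  ~c = 11110000111100001111000011110000
  ~a = 11111111111111110000000000000000
  (e | ~a) = 11111111111111110101010101010101
  (~c & (e | ~a)) = 11110000111100000101000001010000
  (d | a) = 00110011001100111111111111111111
  ((d | a) | e) = 01110111011101111111111111111111
  ((~c & (e | ~a)) & ((d | a) | e)) = 01110000011100000101000001010000

((~c & (e | ~a)) & ((d | a) | e))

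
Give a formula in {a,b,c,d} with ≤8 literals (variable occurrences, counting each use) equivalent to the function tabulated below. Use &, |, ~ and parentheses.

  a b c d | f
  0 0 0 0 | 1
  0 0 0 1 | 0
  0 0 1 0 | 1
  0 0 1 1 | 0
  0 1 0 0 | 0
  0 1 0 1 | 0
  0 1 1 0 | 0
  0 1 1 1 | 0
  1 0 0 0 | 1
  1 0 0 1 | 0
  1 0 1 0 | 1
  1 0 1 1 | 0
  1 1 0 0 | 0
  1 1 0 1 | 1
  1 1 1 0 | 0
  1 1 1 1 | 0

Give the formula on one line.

  ~d = 1010101010101010
  ~b = 1111000011110000
  (~d & ~b) = 1010000010100000
  ~c = 1100110011001100
  (b & ~c) = 0000110000001100
  ~a = 1111111100000000
  ((b & ~c) | ~a) = 1111111100001100
  (~c & ((b & ~c) | ~a)) = 1100110000001100
  (d & a) = 0000000001010101
  ((~c & ((b & ~c) | ~a)) & (d & a)) = 0000000000000100
  ((~d & ~b) | ((~c & ((b & ~c) | ~a)) & (d & a))) = 1010000010100100

((~d & ~b) | ((~c & ((b & ~c) | ~a)) & (d & a)))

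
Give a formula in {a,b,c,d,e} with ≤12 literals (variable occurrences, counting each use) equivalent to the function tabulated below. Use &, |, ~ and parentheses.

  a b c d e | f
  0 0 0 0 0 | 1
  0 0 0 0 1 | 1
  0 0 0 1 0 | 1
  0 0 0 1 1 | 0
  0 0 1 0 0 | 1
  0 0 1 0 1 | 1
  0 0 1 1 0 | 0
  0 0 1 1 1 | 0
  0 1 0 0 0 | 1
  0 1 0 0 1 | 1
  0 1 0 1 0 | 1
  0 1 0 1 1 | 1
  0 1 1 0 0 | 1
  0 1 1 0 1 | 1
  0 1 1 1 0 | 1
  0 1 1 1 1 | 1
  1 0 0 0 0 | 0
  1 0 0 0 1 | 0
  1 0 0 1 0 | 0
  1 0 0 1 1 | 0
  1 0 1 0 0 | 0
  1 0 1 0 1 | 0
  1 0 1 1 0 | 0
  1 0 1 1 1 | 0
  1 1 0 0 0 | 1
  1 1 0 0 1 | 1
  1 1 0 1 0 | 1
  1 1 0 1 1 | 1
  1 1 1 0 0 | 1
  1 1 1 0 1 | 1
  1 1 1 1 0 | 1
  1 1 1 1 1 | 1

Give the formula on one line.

(((((b & a) & ~e) | ~a) & (~d | ((~c | b) & ~e))) | b)

  (b & a) = 00000000000000000000000011111111
  ~e = 10101010101010101010101010101010
  ((b & a) & ~e) = 00000000000000000000000010101010
  ~a = 11111111111111110000000000000000
  (((b & a) & ~e) | ~a) = 11111111111111110000000010101010
  ~d = 11001100110011001100110011001100
  ~c = 11110000111100001111000011110000
  (~c | b) = 11110000111111111111000011111111
  ((~c | b) & ~e) = 10100000101010101010000010101010
  (~d | ((~c | b) & ~e)) = 11101100111011101110110011101110
  ((((b & a) & ~e) | ~a) & (~d | ((~c | b) & ~e))) = 11101100111011100000000010101010
  (((((b & a) & ~e) | ~a) & (~d | ((~c | b) & ~e))) | b) = 11101100111111110000000011111111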